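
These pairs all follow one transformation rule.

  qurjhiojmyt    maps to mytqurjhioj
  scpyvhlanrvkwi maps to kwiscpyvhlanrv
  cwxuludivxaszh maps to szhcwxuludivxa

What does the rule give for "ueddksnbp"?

Looking at the pairs, the operation is to move the last 3 characters to the front (rotate right by 3).
On "ueddksnbp" that produces "nbpueddks".

nbpueddks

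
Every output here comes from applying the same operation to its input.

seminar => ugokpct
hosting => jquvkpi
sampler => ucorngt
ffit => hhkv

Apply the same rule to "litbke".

The pattern: shift every letter 2 places forward in the alphabet (wrapping around).
Doing the same to "litbke": "nkvdmg".

nkvdmg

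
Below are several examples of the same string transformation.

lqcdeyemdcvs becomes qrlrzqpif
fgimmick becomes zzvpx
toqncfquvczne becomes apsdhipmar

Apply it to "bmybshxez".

In each case the input is transformed by: delete the first 3 characters, then shift every letter 13 places forward in the alphabet (wrapping around) — i.e. ROT13.
So "bmybshxez" becomes "ofukrm".

ofukrm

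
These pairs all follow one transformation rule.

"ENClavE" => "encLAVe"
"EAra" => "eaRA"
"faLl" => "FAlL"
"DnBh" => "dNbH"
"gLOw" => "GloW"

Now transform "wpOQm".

Each output is the input with this applied: flip the case of every letter.
For "wpOQm" the result is "WPoqM".

WPoqM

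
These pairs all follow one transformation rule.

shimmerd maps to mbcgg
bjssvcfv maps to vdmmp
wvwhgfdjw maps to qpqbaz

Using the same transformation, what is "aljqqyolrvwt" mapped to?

ufdkksifl

What's happening: delete the last 3 characters, then shift every letter 6 places backward in the alphabet (wrapping around).
Working it through for "aljqqyolrvwt": intermediate "aljqqyolr", final "ufdkksifl".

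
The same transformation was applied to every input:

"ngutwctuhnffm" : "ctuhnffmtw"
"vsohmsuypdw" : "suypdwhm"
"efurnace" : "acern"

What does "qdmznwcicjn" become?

The pattern: delete the first 3 characters, then move the first 2 characters to the end (rotate left by 2).
"qdmznwcicjn" → "znwcicjn" → "wcicjnzn".

wcicjnzn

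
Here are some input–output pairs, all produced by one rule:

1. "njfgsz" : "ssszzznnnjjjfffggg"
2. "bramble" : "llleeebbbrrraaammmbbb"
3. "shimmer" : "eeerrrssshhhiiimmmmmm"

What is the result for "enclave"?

What's happening: move the last 2 characters to the front (rotate right by 2), then repeat every character 3 times.
Working it through for "enclave": intermediate "veencla", final "vvveeeeeennnccclllaaa".
(Check on "bramble": → "lebramb" → "llleeebbbrrraaammmbbb" ✓)

vvveeeeeennnccclllaaa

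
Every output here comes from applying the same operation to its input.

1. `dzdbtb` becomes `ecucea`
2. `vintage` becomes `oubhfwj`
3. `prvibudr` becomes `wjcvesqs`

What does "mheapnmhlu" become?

In each case the input is transformed by: shift every letter 1 place forward in the alphabet (wrapping around), then move the first 2 characters to the end (rotate left by 2).
"mheapnmhlu" → "fbqonimvni".

fbqonimvni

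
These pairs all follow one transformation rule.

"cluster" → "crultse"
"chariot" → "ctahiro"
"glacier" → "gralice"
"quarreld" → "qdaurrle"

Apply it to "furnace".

feruanc

What's happening: move the last character to the front, then swap each adjacent pair of characters (1↔2, 3↔4, ...).
On "furnace": the first step gives "efurnac", and the second then gives "feruanc".
(Check on "quarreld": → "dquarrel" → "qdaurrle" ✓)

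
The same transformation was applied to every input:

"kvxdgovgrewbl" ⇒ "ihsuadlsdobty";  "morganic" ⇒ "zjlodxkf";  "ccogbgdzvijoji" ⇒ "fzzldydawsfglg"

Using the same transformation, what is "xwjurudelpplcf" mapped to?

cutgrorabimmiz

The pattern: shift every letter 3 places backward in the alphabet (wrapping around), then move the last character to the front.
"xwjurudelpplcf" → "utgrorabimmizc" → "cutgrorabimmiz".
(Check on "morganic": → "jlodxkfz" → "zjlodxkf" ✓)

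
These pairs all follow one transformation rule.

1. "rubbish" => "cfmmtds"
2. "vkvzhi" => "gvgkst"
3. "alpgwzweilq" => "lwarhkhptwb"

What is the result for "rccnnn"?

Each output is the input with this applied: shift every letter 11 places forward in the alphabet (wrapping around).
Applying that to "rccnnn" gives "cnnyyy".

cnnyyy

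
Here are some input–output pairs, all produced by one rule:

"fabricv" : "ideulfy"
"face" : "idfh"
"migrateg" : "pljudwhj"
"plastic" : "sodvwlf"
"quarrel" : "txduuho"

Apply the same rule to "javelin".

mdyholq

The rule is to shift every letter 3 places forward in the alphabet (wrapping around).
"javelin" → "mdyholq".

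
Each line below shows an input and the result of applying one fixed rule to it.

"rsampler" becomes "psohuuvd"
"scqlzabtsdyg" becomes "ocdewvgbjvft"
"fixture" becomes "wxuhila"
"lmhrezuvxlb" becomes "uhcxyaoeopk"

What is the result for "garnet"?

In each case the input is transformed by: shift every letter 3 places forward in the alphabet (wrapping around), then move the first 3 characters to the end (rotate left by 3).
Starting from "garnet": after the first operation, "jduqhw"; after the second, "qhwjdu".

qhwjdu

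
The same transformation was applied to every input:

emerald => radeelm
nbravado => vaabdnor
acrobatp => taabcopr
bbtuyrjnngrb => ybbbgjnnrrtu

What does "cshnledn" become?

scdehlnn

In each case the input is transformed by: sort the characters into alphabetical order, then move the last character to the front.
Applying both steps to "cshnledn": "cdehlnns", then "scdehlnn".
(Check on "nbravado": → "aabdnorv" → "vaabdnor" ✓)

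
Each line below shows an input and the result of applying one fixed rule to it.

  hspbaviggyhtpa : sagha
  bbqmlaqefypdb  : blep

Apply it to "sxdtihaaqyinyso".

xiais

Looking at the pairs, the operation is to keep one character in every 3, starting at position 2 (positions 2nd, 5th, 8th, ...).
Applying that to "sxdtihaaqyinyso" gives "xiais".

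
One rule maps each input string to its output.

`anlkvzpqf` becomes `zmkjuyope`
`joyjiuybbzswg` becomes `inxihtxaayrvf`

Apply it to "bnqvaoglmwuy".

What's happening: shift every letter 1 place backward in the alphabet (wrapping around).
On "bnqvaoglmwuy" that produces "ampuznfklvtx".

ampuznfklvtx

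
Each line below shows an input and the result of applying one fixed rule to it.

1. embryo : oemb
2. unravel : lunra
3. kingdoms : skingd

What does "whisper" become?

rwhis

The transformation: move the last 3 characters to the front (rotate right by 3), then delete the first 2 characters.
Applying both steps to "whisper": "perwhis", then "rwhis".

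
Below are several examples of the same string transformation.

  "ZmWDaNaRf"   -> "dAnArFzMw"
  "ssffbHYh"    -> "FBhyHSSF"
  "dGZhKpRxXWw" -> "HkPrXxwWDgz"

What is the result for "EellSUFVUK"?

Looking at the pairs, the operation is to move the first 3 characters to the end (rotate left by 3), then flip the case of every letter.
So "EellSUFVUK" becomes "LsufvukeEL".

LsufvukeEL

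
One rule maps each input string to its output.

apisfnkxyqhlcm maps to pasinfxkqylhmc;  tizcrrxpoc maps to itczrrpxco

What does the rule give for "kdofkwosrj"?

dkfowksojr

The transformation: swap each adjacent pair of characters (1↔2, 3↔4, ...).
Applying that to "kdofkwosrj" gives "dkfowksojr".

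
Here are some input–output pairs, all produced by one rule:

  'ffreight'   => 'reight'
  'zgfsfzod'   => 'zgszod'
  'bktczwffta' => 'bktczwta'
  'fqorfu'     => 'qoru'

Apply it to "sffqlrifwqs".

Looking at the pairs, the operation is to remove every "f".
For "sffqlrifwqs" the result is "sqlriwqs".

sqlriwqs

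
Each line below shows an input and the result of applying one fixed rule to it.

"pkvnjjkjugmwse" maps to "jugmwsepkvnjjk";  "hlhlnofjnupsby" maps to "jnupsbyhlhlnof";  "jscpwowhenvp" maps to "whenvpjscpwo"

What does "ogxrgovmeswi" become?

Each output is the input with this applied: swap the front and back halves of the string.
Doing the same to "ogxrgovmeswi": "vmeswiogxrgo".

vmeswiogxrgo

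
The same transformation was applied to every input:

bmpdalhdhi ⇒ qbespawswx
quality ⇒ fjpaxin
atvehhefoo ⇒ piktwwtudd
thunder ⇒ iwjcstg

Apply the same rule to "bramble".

The rule is to shift every letter 11 places backward in the alphabet (wrapping around).
On "bramble" that produces "qgpbqat".

qgpbqat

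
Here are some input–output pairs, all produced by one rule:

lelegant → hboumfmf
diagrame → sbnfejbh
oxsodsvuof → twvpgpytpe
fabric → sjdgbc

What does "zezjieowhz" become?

fpxiaafakj

What's happening: shift every letter 1 place forward in the alphabet (wrapping around), then swap the front and back halves of the string.
For "zezjieowhz" the result is "fpxiaafakj".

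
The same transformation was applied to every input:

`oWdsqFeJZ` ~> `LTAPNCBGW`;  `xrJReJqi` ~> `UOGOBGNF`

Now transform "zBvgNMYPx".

Rule — shift every letter 3 places backward in the alphabet (wrapping around), then convert every letter to uppercase.
Applying both steps to "zBvgNMYPx": "wYsdKJVMu", then "WYSDKJVMU".

WYSDKJVMU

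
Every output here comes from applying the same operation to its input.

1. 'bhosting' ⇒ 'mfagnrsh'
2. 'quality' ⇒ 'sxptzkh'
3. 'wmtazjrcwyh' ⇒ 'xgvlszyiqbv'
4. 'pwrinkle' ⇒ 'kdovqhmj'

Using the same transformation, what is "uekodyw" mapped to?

Looking at the pairs, the operation is to shift every letter 1 place backward in the alphabet (wrapping around), then move the last 2 characters to the front (rotate right by 2).
For "uekodyw" the result is "xvtdjnc".

xvtdjnc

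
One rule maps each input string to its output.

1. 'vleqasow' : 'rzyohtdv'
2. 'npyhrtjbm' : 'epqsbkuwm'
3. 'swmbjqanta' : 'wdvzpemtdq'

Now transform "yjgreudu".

Each output is the input with this applied: move the last 2 characters to the front (rotate right by 2), then shift every letter 3 places forward in the alphabet (wrapping around).
So "yjgreudu" becomes "gxbmjuhx".
(Check on "vleqasow": → "owvleqas" → "rzyohtdv" ✓)

gxbmjuhx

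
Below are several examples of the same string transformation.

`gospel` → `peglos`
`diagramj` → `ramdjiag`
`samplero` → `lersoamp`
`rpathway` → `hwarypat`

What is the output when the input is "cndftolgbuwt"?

lgbuwctndfto

Each output is the input with this applied: swap the first and last characters, then swap the front and back halves of the string.
Applying both steps to "cndftolgbuwt": "tndftolgbuwc", then "lgbuwctndfto".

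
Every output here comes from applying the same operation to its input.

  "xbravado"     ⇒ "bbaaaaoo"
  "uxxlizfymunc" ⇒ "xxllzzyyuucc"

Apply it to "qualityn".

uullttnn

Each output is the input with this applied: keep every other character starting from the second (positions 2nd, 4th, 6th, ...), then double every character.
Doing the same to "qualityn": "uullttnn".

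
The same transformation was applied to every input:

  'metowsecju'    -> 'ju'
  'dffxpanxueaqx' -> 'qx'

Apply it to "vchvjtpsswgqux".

ux

In each case the input is transformed by: keep only the last 2 characters.
For "vchvjtpsswgqux" the result is "ux".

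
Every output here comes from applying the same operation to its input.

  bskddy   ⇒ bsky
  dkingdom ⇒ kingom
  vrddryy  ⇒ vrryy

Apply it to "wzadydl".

In each case the input is transformed by: remove every "d".
Doing the same to "wzadydl": "wzayl".

wzayl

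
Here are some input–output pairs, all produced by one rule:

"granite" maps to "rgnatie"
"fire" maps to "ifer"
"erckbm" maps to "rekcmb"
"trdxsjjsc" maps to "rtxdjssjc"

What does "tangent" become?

atgnnet

The rule is to swap each adjacent pair of characters (1↔2, 3↔4, ...).
Doing the same to "tangent": "atgnnet".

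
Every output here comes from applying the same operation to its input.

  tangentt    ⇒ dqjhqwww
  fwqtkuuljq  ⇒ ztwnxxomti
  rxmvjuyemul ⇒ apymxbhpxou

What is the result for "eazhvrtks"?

dckyuwnvh

The rule is to shift every letter 3 places forward in the alphabet (wrapping around), then move the first character to the end.
On "eazhvrtks": the first step gives "hdckyuwnv", and the second then gives "dckyuwnvh".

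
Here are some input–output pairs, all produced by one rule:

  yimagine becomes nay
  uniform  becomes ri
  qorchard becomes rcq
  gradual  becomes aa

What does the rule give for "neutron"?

Looking at the pairs, the operation is to reverse the string, then keep one character in every 3, starting at position 2 (positions 2nd, 5th, 8th, ...).
On "neutron" that produces "ou".

ou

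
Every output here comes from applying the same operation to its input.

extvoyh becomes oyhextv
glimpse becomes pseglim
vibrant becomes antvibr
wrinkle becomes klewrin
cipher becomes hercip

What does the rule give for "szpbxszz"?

szzszpbx

Looking at the pairs, the operation is to move the last 3 characters to the front (rotate right by 3).
Doing the same to "szpbxszz": "szzszpbx".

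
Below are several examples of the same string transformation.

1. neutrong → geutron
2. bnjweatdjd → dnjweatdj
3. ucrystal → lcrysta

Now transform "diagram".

The rule is to delete the first character, then move the last character to the front.
For "diagram" the result is "miagra".
(Check on "ucrystal": → "crystal" → "lcrysta" ✓)

miagra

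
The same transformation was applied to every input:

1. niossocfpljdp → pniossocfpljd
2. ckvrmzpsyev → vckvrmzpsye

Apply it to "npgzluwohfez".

In each case the input is transformed by: move the last character to the front.
Applying that to "npgzluwohfez" gives "znpgzluwohfe".

znpgzluwohfe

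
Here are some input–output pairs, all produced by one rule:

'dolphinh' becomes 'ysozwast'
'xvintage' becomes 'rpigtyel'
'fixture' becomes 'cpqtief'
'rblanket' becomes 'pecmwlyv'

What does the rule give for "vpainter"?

In each case the input is transformed by: shift every letter 11 places forward in the alphabet (wrapping around), then move the last 2 characters to the front (rotate right by 2).
For "vpainter" the result is "pcgaltye".

pcgaltye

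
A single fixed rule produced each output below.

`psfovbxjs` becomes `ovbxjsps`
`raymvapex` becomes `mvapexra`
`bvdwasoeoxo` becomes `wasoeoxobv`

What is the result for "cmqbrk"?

Looking at the pairs, the operation is to move the first 3 characters to the end (rotate left by 3), then delete the last character.
Applying both steps to "cmqbrk": "brkcmq", then "brkcm".
(Check on "bvdwasoeoxo": → "wasoeoxobvd" → "wasoeoxobv" ✓)

brkcm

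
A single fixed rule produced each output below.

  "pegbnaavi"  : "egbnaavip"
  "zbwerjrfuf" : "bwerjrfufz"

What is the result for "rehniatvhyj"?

The transformation: move the first character to the end.
So "rehniatvhyj" becomes "ehniatvhyjr".

ehniatvhyjr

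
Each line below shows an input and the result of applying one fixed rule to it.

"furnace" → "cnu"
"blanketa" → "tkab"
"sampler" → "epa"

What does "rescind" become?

nce

In each case the input is transformed by: reverse the string, then keep every other character starting from the second (positions 2nd, 4th, 6th, ...).
Working it through for "rescind": intermediate "dnicser", final "nce".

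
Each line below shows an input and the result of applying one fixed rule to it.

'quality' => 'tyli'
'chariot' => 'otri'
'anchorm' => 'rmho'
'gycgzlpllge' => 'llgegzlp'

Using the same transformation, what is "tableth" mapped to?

thle

The pattern: delete the first 3 characters, then swap the front and back halves of the string.
On "tableth": the first step gives "leth", and the second then gives "thle".
(Check on "anchorm": → "horm" → "rmho" ✓)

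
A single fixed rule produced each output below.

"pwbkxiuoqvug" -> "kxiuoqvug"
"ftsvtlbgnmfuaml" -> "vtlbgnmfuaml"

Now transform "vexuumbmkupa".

The transformation: delete the first 3 characters.
"vexuumbmkupa" → "uumbmkupa".

uumbmkupa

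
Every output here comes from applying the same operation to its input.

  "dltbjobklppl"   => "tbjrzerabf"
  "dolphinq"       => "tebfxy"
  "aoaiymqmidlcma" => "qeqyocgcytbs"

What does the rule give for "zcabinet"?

The rule is to shift every letter 10 places backward in the alphabet (wrapping around), then delete the last 2 characters.
Starting from "zcabinet": after the first operation, "psqryduj"; after the second, "psqryd".

psqryd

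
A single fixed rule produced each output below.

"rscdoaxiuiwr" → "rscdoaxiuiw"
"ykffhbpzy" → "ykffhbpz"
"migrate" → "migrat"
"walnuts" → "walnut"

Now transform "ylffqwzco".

ylffqwzc

The transformation: delete the last character.
On "ylffqwzco" that produces "ylffqwzc".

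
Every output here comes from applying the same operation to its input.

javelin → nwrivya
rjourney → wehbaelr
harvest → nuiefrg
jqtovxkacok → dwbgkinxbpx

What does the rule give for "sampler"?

nfczrye

The transformation: shift every letter 13 places forward in the alphabet (wrapping around) — i.e. ROT13, then swap each adjacent pair of characters (1↔2, 3↔4, ...).
For "sampler", step one produces "fnzcyre"; step two turns that into "nfczrye".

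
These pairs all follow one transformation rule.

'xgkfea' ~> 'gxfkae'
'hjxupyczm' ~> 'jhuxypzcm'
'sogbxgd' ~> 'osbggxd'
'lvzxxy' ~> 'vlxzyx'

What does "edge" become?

The transformation: swap each adjacent pair of characters (1↔2, 3↔4, ...).
Doing the same to "edge": "deeg".

deeg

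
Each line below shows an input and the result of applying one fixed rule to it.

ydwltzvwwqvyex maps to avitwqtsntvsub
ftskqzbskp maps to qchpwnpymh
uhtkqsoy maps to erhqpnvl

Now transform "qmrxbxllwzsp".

jnuouyiiwtmp

Looking at the pairs, the operation is to shift every letter 3 places backward in the alphabet (wrapping around), then swap each adjacent pair of characters (1↔2, 3↔4, ...).
Applying both steps to "qmrxbxllwzsp": "njouyuiitwpm", then "jnuouyiiwtmp".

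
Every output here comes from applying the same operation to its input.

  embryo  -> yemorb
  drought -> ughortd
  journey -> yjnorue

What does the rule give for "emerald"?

Looking at the pairs, the operation is to sort the characters into alphabetical order, then swap the first and last characters.
For "emerald", step one produces "adeelmr"; step two turns that into "rdeelma".

rdeelma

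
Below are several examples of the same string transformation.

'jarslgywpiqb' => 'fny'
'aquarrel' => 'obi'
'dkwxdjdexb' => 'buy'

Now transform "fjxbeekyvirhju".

What's happening: shift every letter 3 places backward in the alphabet (wrapping around), then keep only the last 3 characters.
Working it through for "fjxbeekyvirhju": intermediate "cguybbhvsfoegr", final "egr".

egr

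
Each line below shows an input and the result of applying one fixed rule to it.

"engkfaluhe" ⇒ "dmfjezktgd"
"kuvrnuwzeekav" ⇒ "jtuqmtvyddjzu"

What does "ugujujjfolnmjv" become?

tftitiienkmliu

In each case the input is transformed by: shift every letter 1 place backward in the alphabet (wrapping around).
Doing the same to "ugujujjfolnmjv": "tftitiienkmliu".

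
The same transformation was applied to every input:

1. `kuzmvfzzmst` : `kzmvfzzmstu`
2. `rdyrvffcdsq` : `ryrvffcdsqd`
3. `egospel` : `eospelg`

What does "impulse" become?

ipulsem

Each output is the input with this applied: move the first character to the end, then swap the first and last characters.
Working it through for "impulse": intermediate "mpulsei", final "ipulsem".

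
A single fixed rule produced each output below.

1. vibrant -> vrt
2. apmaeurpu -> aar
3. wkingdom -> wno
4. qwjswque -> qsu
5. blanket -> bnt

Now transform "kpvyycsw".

Looking at the pairs, the operation is to keep one character in every 3, starting at position 1 (positions 1st, 4th, 7th, ...).
On "kpvyycsw" that produces "kys".

kys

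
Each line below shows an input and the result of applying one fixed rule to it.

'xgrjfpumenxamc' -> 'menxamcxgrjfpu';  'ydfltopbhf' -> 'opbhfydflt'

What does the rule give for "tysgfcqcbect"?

qcbecttysgfc

Each output is the input with this applied: swap the front and back halves of the string.
Doing the same to "tysgfcqcbect": "qcbecttysgfc".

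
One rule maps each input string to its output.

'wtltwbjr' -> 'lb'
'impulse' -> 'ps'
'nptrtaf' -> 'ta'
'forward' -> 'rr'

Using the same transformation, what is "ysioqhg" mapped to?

ih

The rule is to keep one character in every 3, starting at position 3 (positions 3rd, 6th, 9th, ...).
Applying that to "ysioqhg" gives "ih".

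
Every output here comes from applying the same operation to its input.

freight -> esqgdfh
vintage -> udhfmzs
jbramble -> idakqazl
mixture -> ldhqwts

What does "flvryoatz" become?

eyksuzqnx

The rule is to shift every letter 1 place backward in the alphabet (wrapping around), then take characters alternately from the front and the back (1st, last, 2nd, 2nd-last, ...).
For "flvryoatz", step one produces "ekuqxnzsy"; step two turns that into "eyksuzqnx".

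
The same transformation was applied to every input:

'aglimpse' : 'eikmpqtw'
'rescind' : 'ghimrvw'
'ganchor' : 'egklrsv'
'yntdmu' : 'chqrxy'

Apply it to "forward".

What's happening: shift every letter 4 places forward in the alphabet (wrapping around), then sort the characters into alphabetical order.
"forward" → "aehjsvv".

aehjsvv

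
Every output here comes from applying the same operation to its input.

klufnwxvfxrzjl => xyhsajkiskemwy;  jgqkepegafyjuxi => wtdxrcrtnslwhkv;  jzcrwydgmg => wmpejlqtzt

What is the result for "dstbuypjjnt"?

qfgohlcwwag

The transformation: shift every letter 13 places forward in the alphabet (wrapping around) — i.e. ROT13.
On "dstbuypjjnt" that produces "qfgohlcwwag".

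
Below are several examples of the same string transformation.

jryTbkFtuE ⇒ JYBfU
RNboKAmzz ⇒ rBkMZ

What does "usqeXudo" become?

Rule — flip the case of every letter, then keep every other character starting from the first (positions 1st, 3rd, 5th, ...).
Starting from "usqeXudo": after the first operation, "USQExUDO"; after the second, "UQxD".

UQxD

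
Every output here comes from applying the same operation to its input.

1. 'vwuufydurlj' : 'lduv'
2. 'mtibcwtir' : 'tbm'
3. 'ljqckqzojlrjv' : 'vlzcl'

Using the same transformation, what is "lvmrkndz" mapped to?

The pattern: keep one character in every 3, starting at position 1 (positions 1st, 4th, 7th, ...), then reverse the string.
For "lvmrkndz", step one produces "lrd"; step two turns that into "drl".

drl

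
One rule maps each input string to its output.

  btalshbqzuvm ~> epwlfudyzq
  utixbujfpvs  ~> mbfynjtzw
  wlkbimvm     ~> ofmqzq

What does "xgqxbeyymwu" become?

ubficcqay

The pattern: shift every letter 4 places forward in the alphabet (wrapping around), then delete the first 2 characters.
Applying both steps to "xgqxbeyymwu": "bkubficcqay", then "ubficcqay".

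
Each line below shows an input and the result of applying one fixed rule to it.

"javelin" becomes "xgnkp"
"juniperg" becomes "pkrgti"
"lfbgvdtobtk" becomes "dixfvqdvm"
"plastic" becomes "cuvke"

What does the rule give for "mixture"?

Each output is the input with this applied: delete the first 2 characters, then shift every letter 2 places forward in the alphabet (wrapping around).
For "mixture" the result is "zvwtg".

zvwtg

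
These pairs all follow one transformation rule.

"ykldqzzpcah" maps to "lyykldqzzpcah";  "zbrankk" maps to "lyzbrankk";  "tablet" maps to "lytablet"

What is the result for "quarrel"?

Looking at the pairs, the operation is to prepend "ly".
So "quarrel" becomes "lyquarrel".

lyquarrel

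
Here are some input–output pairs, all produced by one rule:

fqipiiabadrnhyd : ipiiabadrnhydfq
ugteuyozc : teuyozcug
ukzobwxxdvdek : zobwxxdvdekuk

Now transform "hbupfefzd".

upfefzdhb

What's happening: move the first 2 characters to the end (rotate left by 2).
On "hbupfefzd" that produces "upfefzdhb".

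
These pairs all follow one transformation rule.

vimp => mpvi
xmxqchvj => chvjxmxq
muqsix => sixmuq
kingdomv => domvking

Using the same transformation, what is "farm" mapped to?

rmfa

What's happening: swap the front and back halves of the string.
So "farm" becomes "rmfa".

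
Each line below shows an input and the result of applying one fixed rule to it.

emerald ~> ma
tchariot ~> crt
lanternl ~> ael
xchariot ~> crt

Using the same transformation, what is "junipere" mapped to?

upe

Looking at the pairs, the operation is to keep one character in every 3, starting at position 2 (positions 2nd, 5th, 8th, ...).
So "junipere" becomes "upe".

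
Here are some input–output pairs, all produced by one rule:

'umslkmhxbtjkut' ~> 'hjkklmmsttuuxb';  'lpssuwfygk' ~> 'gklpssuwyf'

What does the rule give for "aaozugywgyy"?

aggouwyyyza

The pattern: sort the characters into alphabetical order, then move the first character to the end.
On "aaozugywgyy": the first step gives "aaggouwyyyz", and the second then gives "aggouwyyyza".
(Check on "umslkmhxbtjkut": → "bhjkklmmsttuux" → "hjkklmmsttuuxb" ✓)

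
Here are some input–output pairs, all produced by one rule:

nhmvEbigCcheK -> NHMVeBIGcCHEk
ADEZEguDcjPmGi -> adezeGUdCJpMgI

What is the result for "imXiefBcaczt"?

IMxIEFbCACZT

Looking at the pairs, the operation is to flip the case of every letter.
For "imXiefBcaczt" the result is "IMxIEFbCACZT".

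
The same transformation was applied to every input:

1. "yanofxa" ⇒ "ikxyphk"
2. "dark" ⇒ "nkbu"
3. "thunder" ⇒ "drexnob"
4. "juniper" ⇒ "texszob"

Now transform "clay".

What's happening: shift every letter 10 places forward in the alphabet (wrapping around).
So "clay" becomes "mvki".

mvki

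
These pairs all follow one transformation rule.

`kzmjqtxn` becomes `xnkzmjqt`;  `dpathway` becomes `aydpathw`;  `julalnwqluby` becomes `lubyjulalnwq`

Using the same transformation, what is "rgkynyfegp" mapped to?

egprgkynyf

Looking at the pairs, the operation is to move the first 2 characters to the end (rotate left by 2), then swap the front and back halves of the string.
Applying both steps to "rgkynyfegp": "kynyfegprg", then "egprgkynyf".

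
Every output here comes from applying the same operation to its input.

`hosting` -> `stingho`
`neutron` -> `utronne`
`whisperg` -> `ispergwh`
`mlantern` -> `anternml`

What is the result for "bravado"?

avadobr

The pattern: move the first 2 characters to the end (rotate left by 2).
On "bravado" that produces "avadobr".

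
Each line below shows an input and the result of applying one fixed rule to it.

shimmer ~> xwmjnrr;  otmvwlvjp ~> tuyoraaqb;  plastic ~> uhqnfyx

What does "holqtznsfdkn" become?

mstpqivkyxes

In each case the input is transformed by: shift every letter 5 places forward in the alphabet (wrapping around), then take characters alternately from the front and the back (1st, last, 2nd, 2nd-last, ...).
Starting from "holqtznsfdkn": after the first operation, "mtqvyesxkips"; after the second, "mstpqivkyxes".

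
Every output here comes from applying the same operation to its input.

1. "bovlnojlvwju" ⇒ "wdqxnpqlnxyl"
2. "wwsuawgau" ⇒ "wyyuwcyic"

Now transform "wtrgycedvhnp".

ryvtiaegfxjp

Each output is the input with this applied: shift every letter 2 places forward in the alphabet (wrapping around), then move the last character to the front.
Applying that to "wtrgycedvhnp" gives "ryvtiaegfxjp".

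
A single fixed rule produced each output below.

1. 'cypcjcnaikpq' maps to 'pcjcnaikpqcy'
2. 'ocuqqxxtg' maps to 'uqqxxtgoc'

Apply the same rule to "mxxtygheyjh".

xtygheyjhmx

Looking at the pairs, the operation is to move the first 2 characters to the end (rotate left by 2).
"mxxtygheyjh" → "xtygheyjhmx".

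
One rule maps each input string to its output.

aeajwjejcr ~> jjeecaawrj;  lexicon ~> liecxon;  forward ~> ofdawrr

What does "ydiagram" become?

igdaayrm

The rule is to sort the characters into reverse alphabetical order, then move the first 3 characters to the end (rotate left by 3).
For "ydiagram", step one produces "yrmigdaa"; step two turns that into "igdaayrm".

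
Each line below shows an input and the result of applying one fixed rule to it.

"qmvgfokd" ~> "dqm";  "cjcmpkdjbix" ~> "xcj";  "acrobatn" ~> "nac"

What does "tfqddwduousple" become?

Looking at the pairs, the operation is to move the last character to the front, then keep only the first 3 characters.
Applying both steps to "tfqddwduousple": "etfqddwduouspl", then "etf".

etf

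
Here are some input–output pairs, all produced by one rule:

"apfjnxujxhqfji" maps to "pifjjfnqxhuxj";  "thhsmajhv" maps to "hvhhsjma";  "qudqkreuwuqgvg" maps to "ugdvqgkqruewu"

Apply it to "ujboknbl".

jlbbonk

In each case the input is transformed by: delete the first character, then take characters alternately from the front and the back (1st, last, 2nd, 2nd-last, ...).
On "ujboknbl": the first step gives "jboknbl", and the second then gives "jlbbonk".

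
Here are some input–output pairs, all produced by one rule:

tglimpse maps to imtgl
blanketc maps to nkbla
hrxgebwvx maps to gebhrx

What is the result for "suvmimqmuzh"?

mimqmsuv

What's happening: delete the last 3 characters, then move the first 3 characters to the end (rotate left by 3).
For "suvmimqmuzh", step one produces "suvmimqm"; step two turns that into "mimqmsuv".
(Check on "tglimpse": → "tglim" → "imtgl" ✓)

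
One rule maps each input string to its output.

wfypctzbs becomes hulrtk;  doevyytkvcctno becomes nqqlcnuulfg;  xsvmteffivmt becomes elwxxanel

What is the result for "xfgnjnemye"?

fbfweqw

The rule is to delete the first 3 characters, then shift every letter 8 places backward in the alphabet (wrapping around).
Applying both steps to "xfgnjnemye": "njnemye", then "fbfweqw".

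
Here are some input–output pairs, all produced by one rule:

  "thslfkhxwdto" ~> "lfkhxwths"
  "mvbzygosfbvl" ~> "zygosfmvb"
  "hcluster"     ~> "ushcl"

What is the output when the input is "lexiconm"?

Rule — delete the last 3 characters, then move the first 3 characters to the end (rotate left by 3).
Working it through for "lexiconm": intermediate "lexic", final "iclex".
(Check on "hcluster": → "hclus" → "ushcl" ✓)

iclex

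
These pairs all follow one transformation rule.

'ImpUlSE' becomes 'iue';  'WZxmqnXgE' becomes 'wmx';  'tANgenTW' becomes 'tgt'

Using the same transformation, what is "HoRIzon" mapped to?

Looking at the pairs, the operation is to keep one character in every 3, starting at position 1 (positions 1st, 4th, 7th, ...), then convert every letter to lowercase.
Working it through for "HoRIzon": intermediate "HIn", final "hin".

hin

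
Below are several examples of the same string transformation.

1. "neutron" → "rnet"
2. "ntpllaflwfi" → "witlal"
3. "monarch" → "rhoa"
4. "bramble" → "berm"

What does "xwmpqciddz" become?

dzwpc

What's happening: move the last 3 characters to the front (rotate right by 3), then keep every other character starting from the first (positions 1st, 3rd, 5th, ...).
Applying that to "xwmpqciddz" gives "dzwpc".
(Check on "ntpllaflwfi": → "wfintpllafl" → "witlal" ✓)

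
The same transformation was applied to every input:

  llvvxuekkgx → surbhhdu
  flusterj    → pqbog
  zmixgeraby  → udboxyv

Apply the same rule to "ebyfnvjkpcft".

In each case the input is transformed by: shift every letter 3 places backward in the alphabet (wrapping around), then delete the first 3 characters.
"ebyfnvjkpcft" → "byvcksghmzcq" → "cksghmzcq".

cksghmzcq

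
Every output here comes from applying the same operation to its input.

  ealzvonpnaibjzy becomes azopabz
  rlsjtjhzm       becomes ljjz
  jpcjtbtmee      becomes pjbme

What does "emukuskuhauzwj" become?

Looking at the pairs, the operation is to keep every other character starting from the second (positions 2nd, 4th, 6th, ...).
Applying that to "emukuskuhauzwj" gives "mksuazj".

mksuazj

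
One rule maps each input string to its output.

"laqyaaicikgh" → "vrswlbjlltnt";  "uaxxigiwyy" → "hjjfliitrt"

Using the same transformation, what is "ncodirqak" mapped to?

The pattern: shift every letter 11 places forward in the alphabet (wrapping around), then move the last 3 characters to the front (rotate right by 3).
For "ncodirqak", step one produces "ynzotcblv"; step two turns that into "blvynzotc".

blvynzotc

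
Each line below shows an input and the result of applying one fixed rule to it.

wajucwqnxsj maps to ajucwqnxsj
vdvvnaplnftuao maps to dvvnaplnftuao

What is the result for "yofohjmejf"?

The rule is to delete the first character.
Applying that to "yofohjmejf" gives "ofohjmejf".

ofohjmejf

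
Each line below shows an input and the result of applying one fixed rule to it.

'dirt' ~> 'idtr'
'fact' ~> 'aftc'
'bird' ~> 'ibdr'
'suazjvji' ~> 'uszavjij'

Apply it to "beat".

Rule — swap each adjacent pair of characters (1↔2, 3↔4, ...).
For "beat" the result is "ebta".

ebta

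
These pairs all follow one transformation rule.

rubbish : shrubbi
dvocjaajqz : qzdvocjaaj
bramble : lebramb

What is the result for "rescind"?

ndresci

Each output is the input with this applied: move the last 2 characters to the front (rotate right by 2).
So "rescind" becomes "ndresci".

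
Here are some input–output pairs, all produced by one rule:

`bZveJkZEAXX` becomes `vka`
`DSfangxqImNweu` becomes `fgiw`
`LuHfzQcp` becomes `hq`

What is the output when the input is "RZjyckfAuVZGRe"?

jkug

Rule — keep one character in every 3, starting at position 3 (positions 3rd, 6th, 9th, ...), then convert every letter to lowercase.
On "RZjyckfAuVZGRe": the first step gives "jkuG", and the second then gives "jkug".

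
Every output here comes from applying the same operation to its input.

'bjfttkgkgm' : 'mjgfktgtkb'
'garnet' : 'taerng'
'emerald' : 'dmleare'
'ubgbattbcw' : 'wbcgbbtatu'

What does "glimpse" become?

elsipmg

Rule — take characters alternately from the front and the back (1st, last, 2nd, 2nd-last, ...), then move the first character to the end.
Doing the same to "glimpse": "elsipmg".
(Check on "emerald": → "edmlear" → "dmleare" ✓)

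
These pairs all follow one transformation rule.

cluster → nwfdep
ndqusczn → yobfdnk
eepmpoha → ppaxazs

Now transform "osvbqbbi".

zdgmbmm

The pattern: delete the last character, then shift every letter 11 places forward in the alphabet (wrapping around).
Applying both steps to "osvbqbbi": "osvbqbb", then "zdgmbmm".
(Check on "cluster": → "cluste" → "nwfdep" ✓)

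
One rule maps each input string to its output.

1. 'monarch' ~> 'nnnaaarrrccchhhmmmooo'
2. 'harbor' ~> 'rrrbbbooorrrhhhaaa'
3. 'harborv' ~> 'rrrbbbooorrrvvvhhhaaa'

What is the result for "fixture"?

Rule — move the first 2 characters to the end (rotate left by 2), then repeat every character 3 times.
Working it through for "fixture": intermediate "xturefi", final "xxxtttuuurrreeefffiii".

xxxtttuuurrreeefffiii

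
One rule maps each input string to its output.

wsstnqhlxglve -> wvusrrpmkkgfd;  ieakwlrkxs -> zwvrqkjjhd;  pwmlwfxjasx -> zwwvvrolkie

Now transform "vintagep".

zusomhfd

What's happening: shift every letter 1 place backward in the alphabet (wrapping around), then sort the characters into reverse alphabetical order.
On "vintagep": the first step gives "uhmszfdo", and the second then gives "zusomhfd".
(Check on "pwmlwfxjasx": → "ovlkvewizrw" → "zwwvvrolkie" ✓)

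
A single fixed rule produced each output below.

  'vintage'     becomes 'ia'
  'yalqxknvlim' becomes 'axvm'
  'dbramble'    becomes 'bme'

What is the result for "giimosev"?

iov

The pattern: keep one character in every 3, starting at position 2 (positions 2nd, 5th, 8th, ...).
"giimosev" → "iov".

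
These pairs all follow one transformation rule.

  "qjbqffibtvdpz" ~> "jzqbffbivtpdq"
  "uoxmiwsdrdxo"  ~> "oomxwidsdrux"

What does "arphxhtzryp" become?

rphphxztyra

The rule is to swap the first and last characters, then swap each adjacent pair of characters (1↔2, 3↔4, ...).
Working it through for "arphxhtzryp": intermediate "prphxhtzrya", final "rphphxztyra".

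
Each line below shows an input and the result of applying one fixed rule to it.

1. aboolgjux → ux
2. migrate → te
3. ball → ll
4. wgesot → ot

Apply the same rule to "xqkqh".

Each output is the input with this applied: keep only the last 2 characters.
Doing the same to "xqkqh": "qh".

qh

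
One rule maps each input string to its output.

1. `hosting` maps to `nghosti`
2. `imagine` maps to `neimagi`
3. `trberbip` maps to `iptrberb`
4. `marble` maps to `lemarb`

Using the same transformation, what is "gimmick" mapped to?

ckgimmi

What's happening: move the last 2 characters to the front (rotate right by 2).
On "gimmick" that produces "ckgimmi".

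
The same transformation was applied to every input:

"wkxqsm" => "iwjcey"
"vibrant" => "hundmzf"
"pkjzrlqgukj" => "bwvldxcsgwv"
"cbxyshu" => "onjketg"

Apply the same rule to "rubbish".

dgnnuet

Each output is the input with this applied: shift every letter 12 places forward in the alphabet (wrapping around).
"rubbish" → "dgnnuet".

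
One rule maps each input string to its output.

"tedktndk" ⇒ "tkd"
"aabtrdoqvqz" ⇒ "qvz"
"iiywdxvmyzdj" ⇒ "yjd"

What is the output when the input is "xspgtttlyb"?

tby

The rule is to swap each adjacent pair of characters (1↔2, 3↔4, ...), then keep only the last 3 characters.
Applying both steps to "xspgtttlyb": "sxgpttltby", then "tby".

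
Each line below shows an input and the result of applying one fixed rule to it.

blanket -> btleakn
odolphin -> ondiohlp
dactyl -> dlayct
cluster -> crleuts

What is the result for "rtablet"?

rttealb

The rule is to take characters alternately from the front and the back (1st, last, 2nd, 2nd-last, ...).
"rtablet" → "rttealb".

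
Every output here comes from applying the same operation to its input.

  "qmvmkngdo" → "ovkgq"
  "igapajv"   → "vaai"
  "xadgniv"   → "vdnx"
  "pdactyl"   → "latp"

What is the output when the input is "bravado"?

The rule is to keep every other character starting from the first (positions 1st, 3rd, 5th, ...), then swap the first and last characters.
Applying that to "bravado" gives "oaab".

oaab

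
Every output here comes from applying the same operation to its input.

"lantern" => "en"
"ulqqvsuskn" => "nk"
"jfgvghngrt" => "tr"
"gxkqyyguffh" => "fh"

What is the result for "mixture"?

Looking at the pairs, the operation is to swap each adjacent pair of characters (1↔2, 3↔4, ...), then keep only the last 2 characters.
Starting from "mixture": after the first operation, "imtxrue"; after the second, "ue".

ue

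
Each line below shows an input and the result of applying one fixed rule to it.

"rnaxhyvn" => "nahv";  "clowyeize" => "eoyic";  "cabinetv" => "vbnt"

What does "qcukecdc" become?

cued

Each output is the input with this applied: swap the first and last characters, then keep every other character starting from the first (positions 1st, 3rd, 5th, ...).
"qcukecdc" → "ccukecdq" → "cued".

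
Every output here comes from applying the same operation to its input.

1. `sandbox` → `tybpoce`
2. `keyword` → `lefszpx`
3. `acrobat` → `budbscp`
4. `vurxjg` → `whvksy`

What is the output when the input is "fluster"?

gsmfvut

The transformation: shift every letter 1 place forward in the alphabet (wrapping around), then take characters alternately from the front and the back (1st, last, 2nd, 2nd-last, ...).
Starting from "fluster": after the first operation, "gmvtufs"; after the second, "gsmfvut".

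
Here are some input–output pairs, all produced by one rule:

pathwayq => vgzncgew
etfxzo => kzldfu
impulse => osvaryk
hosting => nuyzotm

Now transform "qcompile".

wiusvork

The transformation: shift every letter 6 places forward in the alphabet (wrapping around).
"qcompile" → "wiusvork".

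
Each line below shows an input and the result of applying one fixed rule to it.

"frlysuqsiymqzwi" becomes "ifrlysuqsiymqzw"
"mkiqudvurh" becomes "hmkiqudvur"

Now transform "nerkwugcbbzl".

The pattern: move the last character to the front.
"nerkwugcbbzl" → "lnerkwugcbbz".

lnerkwugcbbz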